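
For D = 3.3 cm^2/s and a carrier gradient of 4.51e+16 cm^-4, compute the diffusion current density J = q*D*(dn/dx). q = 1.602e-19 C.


Step 1: J = q * D * (dn/dx)
Step 2: J = 1.602e-19 * 3.3 * 4.51e+16
Step 3: J = 2.38e-02 A/cm^2

2.38e-02


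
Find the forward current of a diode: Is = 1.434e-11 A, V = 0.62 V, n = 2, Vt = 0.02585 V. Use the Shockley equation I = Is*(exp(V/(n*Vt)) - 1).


Step 1: V/(n*Vt) = 0.62/(2*0.02585) = 11.9923
Step 2: exp(11.9923) = 1.6151e+05
Step 3: I = 1.434e-11 * (1.6151e+05 - 1) = 2.32e-06 A

2.32e-06


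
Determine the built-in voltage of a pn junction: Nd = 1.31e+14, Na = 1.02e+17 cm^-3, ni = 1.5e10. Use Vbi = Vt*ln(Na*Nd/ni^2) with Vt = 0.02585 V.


Step 1: Compute Na*Nd/ni^2 = 1.02e+17 * 1.31e+14 / (1.5e10)^2 = 5.9387e+10
Step 2: ln(5.9387e+10) = 24.8073
Step 3: Vbi = 0.02585 * 24.8073 = 0.641 V

0.641


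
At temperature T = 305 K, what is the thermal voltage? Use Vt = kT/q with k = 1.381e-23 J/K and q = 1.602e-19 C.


Step 1: kT = 1.381e-23 * 305 = 4.21205e-21 J
Step 2: Vt = kT/q = 4.21205e-21 / 1.602e-19
Step 3: Vt = 0.02629 V

0.02629


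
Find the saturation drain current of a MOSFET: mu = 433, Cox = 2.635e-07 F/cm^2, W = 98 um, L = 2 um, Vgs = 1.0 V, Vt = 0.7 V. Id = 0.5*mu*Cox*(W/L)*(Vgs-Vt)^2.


Step 1: Overdrive voltage Vov = Vgs - Vt = 1.0 - 0.7 = 0.3 V
Step 2: W/L = 98/2 = 49
Step 3: Id = 0.5 * 433 * 2.635e-07 * 49 * 0.3^2
Step 4: Id = 2.52e-04 A

2.52e-04


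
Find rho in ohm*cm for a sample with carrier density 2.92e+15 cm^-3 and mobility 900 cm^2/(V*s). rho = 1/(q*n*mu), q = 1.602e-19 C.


Step 1: sigma = q * n * mu = 1.602e-19 * 2.92e+15 * 900 = 4.21006e-01 S/cm
Step 2: rho = 1 / sigma = 1 / 4.21006e-01 = 2.375 ohm*cm

2.375


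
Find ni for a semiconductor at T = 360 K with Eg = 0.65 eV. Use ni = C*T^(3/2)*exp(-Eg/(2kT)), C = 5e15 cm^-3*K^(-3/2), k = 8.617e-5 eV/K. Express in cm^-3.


Step 1: Compute kT = 8.617e-5 * 360 = 0.0310212 eV
Step 2: Exponent = -Eg/(2kT) = -0.65/(2*0.0310212) = -10.47671
Step 3: T^(3/2) = 360^1.5 = 6830.52
Step 4: ni = 5e15 * 6830.52 * exp(-10.47671) = 9.63e+14 cm^-3

9.63e+14


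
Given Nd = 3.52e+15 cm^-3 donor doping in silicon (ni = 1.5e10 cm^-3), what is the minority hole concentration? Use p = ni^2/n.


Step 1: Since Nd >> ni, n ≈ Nd = 3.52e+15 cm^-3
Step 2: p = ni^2 / n = (1.5e10)^2 / 3.52e+15
Step 3: p = 2.25e20 / 3.52e+15 = 6.39e+04 cm^-3

6.39e+04


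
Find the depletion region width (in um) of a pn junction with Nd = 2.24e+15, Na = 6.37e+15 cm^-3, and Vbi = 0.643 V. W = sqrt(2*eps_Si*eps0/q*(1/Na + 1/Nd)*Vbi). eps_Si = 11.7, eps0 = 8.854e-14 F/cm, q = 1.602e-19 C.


Step 1: 1/Na + 1/Nd = 1/6.37e+15 + 1/2.24e+15 = 6.03414e-16
Step 2: 2*eps*eps0/q = 2*11.7*8.854e-14/1.602e-19 = 1.293281e+07
Step 3: W^2 = 1.293281e+07 * 6.03414e-16 * 0.643 = 5.01787e-09
Step 4: W = sqrt(5.01787e-09) = 7.084e-05 cm = 0.7084 um

0.7084


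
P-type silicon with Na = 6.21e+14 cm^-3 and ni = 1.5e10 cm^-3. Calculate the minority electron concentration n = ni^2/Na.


Step 1: Majority hole concentration p ≈ Na = 6.21e+14 cm^-3
Step 2: n = ni^2 / Na = (1.5e10)^2 / 6.21e+14
Step 3: n = 3.62e+05 cm^-3

3.62e+05


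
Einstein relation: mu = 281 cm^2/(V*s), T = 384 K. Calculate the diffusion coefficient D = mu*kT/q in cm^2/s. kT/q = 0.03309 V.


Step 1: D = mu * (kT/q)
Step 2: D = 281 * 0.03309
Step 3: D = 9.3 cm^2/s

9.3


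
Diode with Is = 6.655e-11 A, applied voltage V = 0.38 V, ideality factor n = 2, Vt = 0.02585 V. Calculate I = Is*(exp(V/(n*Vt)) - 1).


Step 1: V/(n*Vt) = 0.38/(2*0.02585) = 7.3501
Step 2: exp(7.3501) = 1.5564e+03
Step 3: I = 6.655e-11 * (1.5564e+03 - 1) = 1.04e-07 A

1.04e-07


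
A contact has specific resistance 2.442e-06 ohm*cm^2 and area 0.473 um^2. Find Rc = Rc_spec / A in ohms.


Step 1: Convert area to cm^2: 0.473 um^2 = 4.7300e-09 cm^2
Step 2: Rc = Rc_spec / A = 2.442e-06 / 4.7300e-09
Step 3: Rc = 5.16e+02 ohms

5.16e+02


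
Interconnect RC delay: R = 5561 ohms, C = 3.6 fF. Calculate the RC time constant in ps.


Step 1: tau = R * C
Step 2: tau = 5561 * 3.6 fF = 5561 * 3.6e-15 F
Step 3: tau = 2.00196e-11 s = 20.0196 ps

20.0196


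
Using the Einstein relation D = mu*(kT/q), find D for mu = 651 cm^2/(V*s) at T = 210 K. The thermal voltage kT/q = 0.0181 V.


Step 1: D = mu * (kT/q)
Step 2: D = 651 * 0.0181
Step 3: D = 11.78 cm^2/s

11.78


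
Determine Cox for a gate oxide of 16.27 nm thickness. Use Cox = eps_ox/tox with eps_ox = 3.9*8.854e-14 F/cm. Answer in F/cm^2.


Step 1: eps_ox = 3.9 * 8.854e-14 = 3.45306e-13 F/cm
Step 2: tox in cm = 16.27 nm * 1e-7 = 1.6270e-06 cm
Step 3: Cox = 3.45306e-13 / 1.6270e-06 = 2.12e-07 F/cm^2

2.12e-07


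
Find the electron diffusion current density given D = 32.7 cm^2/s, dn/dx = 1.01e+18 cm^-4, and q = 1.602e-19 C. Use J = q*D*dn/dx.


Step 1: J = q * D * (dn/dx)
Step 2: J = 1.602e-19 * 32.7 * 1.01e+18
Step 3: J = 5.29e+00 A/cm^2

5.29e+00


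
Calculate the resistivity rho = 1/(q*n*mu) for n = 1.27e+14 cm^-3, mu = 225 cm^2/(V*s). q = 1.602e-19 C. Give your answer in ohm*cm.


Step 1: sigma = q * n * mu = 1.602e-19 * 1.27e+14 * 225 = 4.57772e-03 S/cm
Step 2: rho = 1 / sigma = 1 / 4.57772e-03 = 218.4 ohm*cm

218.4


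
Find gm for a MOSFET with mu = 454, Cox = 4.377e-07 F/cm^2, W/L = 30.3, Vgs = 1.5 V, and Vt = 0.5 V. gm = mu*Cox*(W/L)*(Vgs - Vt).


Step 1: Vov = Vgs - Vt = 1.5 - 0.5 = 1.0 V
Step 2: gm = mu * Cox * (W/L) * Vov
Step 3: gm = 454 * 4.377e-07 * 30.3 * 1.0 = 6.02e-03 S

6.02e-03


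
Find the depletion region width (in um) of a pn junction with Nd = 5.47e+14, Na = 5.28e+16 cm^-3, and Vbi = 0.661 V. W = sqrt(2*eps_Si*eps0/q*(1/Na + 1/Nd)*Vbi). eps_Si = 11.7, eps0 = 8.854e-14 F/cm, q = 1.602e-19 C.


Step 1: 1/Na + 1/Nd = 1/5.28e+16 + 1/5.47e+14 = 1.84709e-15
Step 2: 2*eps*eps0/q = 2*11.7*8.854e-14/1.602e-19 = 1.293281e+07
Step 3: W^2 = 1.293281e+07 * 1.84709e-15 * 0.661 = 1.57900e-08
Step 4: W = sqrt(1.57900e-08) = 1.257e-04 cm = 1.257 um

1.257


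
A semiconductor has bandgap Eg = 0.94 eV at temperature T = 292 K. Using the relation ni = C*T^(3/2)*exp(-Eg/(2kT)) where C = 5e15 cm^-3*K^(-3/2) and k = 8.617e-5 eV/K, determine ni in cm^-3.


Step 1: Compute kT = 8.617e-5 * 292 = 0.02516164 eV
Step 2: Exponent = -Eg/(2kT) = -0.94/(2*0.02516164) = -18.67923
Step 3: T^(3/2) = 292^1.5 = 4989.70
Step 4: ni = 5e15 * 4989.70 * exp(-18.67923) = 1.93e+11 cm^-3

1.93e+11


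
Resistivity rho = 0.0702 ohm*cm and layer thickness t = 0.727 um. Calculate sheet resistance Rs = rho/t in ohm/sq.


Step 1: Convert thickness to cm: t = 0.727 um = 7.2700e-05 cm
Step 2: Rs = rho / t = 0.0702 / 7.2700e-05
Step 3: Rs = 965.6 ohm/sq

965.6


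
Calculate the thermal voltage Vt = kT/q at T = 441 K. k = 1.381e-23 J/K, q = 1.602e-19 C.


Step 1: kT = 1.381e-23 * 441 = 6.09021e-21 J
Step 2: Vt = kT/q = 6.09021e-21 / 1.602e-19
Step 3: Vt = 0.03802 V

0.03802


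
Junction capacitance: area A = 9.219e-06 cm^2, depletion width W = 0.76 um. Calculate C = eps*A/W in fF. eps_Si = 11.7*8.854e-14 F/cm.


Step 1: eps_Si = 11.7 * 8.854e-14 = 1.035918e-12 F/cm
Step 2: W in cm = 0.76 * 1e-4 = 7.60e-05 cm
Step 3: C = 1.035918e-12 * 9.219e-06 / 7.60e-05 = 1.256596e-13 F
Step 4: C = 125.66 fF

125.66


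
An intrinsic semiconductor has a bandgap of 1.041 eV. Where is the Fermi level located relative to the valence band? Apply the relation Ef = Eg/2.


Step 1: For an intrinsic semiconductor, the Fermi level sits at midgap.
Step 2: Ef = Eg / 2 = 1.041 / 2 = 0.5205 eV

0.5205


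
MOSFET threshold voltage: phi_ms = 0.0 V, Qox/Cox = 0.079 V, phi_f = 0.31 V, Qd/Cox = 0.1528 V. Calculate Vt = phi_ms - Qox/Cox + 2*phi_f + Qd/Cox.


Step 1: Vt = phi_ms - Qox/Cox + 2*phi_f + Qd/Cox
Step 2: Vt = 0.0 - 0.079 + 2*0.31 + 0.1528
Step 3: Vt = 0.0 - 0.079 + 0.62 + 0.1528
Step 4: Vt = 0.6938 V

0.6938


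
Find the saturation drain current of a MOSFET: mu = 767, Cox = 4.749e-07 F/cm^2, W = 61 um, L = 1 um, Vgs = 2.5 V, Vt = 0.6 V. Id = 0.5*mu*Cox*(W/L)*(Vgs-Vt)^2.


Step 1: Overdrive voltage Vov = Vgs - Vt = 2.5 - 0.6 = 1.9 V
Step 2: W/L = 61/1 = 61
Step 3: Id = 0.5 * 767 * 4.749e-07 * 61 * 1.9^2
Step 4: Id = 4.01e-02 A

4.01e-02


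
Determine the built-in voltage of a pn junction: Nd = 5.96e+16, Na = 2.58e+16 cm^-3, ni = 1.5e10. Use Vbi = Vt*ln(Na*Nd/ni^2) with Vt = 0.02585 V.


Step 1: Compute Na*Nd/ni^2 = 2.58e+16 * 5.96e+16 / (1.5e10)^2 = 6.8341e+12
Step 2: ln(6.8341e+12) = 29.5529
Step 3: Vbi = 0.02585 * 29.5529 = 0.764 V

0.764


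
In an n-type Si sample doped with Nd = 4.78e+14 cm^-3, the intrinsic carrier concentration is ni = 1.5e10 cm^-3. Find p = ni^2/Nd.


Step 1: Since Nd >> ni, n ≈ Nd = 4.78e+14 cm^-3
Step 2: p = ni^2 / n = (1.5e10)^2 / 4.78e+14
Step 3: p = 2.25e20 / 4.78e+14 = 4.71e+05 cm^-3

4.71e+05


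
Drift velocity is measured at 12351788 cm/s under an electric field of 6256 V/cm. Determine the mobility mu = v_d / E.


Step 1: mu = v_d / E
Step 2: mu = 12351788 / 6256
Step 3: mu = 1974.39 cm^2/(V*s)

1974.39


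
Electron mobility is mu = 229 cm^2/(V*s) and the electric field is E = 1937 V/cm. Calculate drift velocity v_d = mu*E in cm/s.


Step 1: v_d = mu * E
Step 2: v_d = 229 * 1937 = 443573
Step 3: v_d = 4.44e+05 cm/s

4.44e+05


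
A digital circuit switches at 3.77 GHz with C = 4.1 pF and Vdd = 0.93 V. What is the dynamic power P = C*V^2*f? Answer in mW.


Step 1: V^2 = 0.93^2 = 0.8649 V^2
Step 2: P = C*V^2*f = 4.1e-12 F * 0.8649 * 3.77e9 Hz
Step 3: P = 1.33687593e-02 W
Step 4: P = 13.369 mW

13.369


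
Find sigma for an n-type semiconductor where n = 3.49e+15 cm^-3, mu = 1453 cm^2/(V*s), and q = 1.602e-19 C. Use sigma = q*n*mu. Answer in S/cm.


Step 1: sigma = q * n * mu
Step 2: sigma = 1.602e-19 * 3.49e+15 * 1453
Step 3: sigma = 8.124e-01 S/cm

8.124e-01


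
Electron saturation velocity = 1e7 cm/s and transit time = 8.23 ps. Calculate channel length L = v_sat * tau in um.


Step 1: tau in seconds = 8.23 ps * 1e-12 = 8.2300e-12 s
Step 2: L = v_sat * tau = 1e7 * 8.2300e-12 = 8.2300e-05 cm
Step 3: L in um = 8.2300e-05 * 1e4 = 0.823 um

0.823


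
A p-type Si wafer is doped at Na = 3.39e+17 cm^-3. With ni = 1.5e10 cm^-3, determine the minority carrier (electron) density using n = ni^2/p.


Step 1: Majority hole concentration p ≈ Na = 3.39e+17 cm^-3
Step 2: n = ni^2 / Na = (1.5e10)^2 / 3.39e+17
Step 3: n = 6.64e+02 cm^-3

6.64e+02


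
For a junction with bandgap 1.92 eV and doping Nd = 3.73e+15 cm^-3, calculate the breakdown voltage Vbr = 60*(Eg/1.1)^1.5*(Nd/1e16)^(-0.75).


Step 1: Eg/1.1 = 1.92/1.1 = 1.745455
Step 2: (Eg/1.1)^1.5 = 1.745455^1.5 = 2.306020
Step 3: (Nd/1e16)^(-0.75) = (0.373)^(-0.75) = 2.095166
Step 4: Vbr = 60 * 2.306020 * 2.095166 = 289.9 V

289.9


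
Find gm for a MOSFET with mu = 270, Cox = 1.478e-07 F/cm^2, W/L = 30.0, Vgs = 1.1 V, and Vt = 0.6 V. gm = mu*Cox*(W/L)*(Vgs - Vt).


Step 1: Vov = Vgs - Vt = 1.1 - 0.6 = 0.5 V
Step 2: gm = mu * Cox * (W/L) * Vov
Step 3: gm = 270 * 1.478e-07 * 30.0 * 0.5 = 5.99e-04 S

5.99e-04


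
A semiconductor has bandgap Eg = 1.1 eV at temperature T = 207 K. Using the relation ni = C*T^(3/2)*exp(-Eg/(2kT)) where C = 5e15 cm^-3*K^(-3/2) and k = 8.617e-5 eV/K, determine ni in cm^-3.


Step 1: Compute kT = 8.617e-5 * 207 = 0.01783719 eV
Step 2: Exponent = -Eg/(2kT) = -1.1/(2*0.01783719) = -30.83445
Step 3: T^(3/2) = 207^1.5 = 2978.21
Step 4: ni = 5e15 * 2978.21 * exp(-30.83445) = 6.05e+05 cm^-3

6.05e+05


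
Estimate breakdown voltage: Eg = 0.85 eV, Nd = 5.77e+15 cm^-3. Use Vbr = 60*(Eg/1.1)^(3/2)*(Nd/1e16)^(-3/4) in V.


Step 1: Eg/1.1 = 0.85/1.1 = 0.772727
Step 2: (Eg/1.1)^1.5 = 0.772727^1.5 = 0.679265
Step 3: (Nd/1e16)^(-0.75) = (0.577)^(-0.75) = 1.510491
Step 4: Vbr = 60 * 0.679265 * 1.510491 = 61.6 V

61.6


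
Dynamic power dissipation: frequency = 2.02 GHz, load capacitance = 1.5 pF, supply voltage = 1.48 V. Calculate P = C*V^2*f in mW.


Step 1: V^2 = 1.48^2 = 2.1904 V^2
Step 2: P = C*V^2*f = 1.5e-12 F * 2.1904 * 2.02e9 Hz
Step 3: P = 6.636912e-03 W
Step 4: P = 6.637 mW

6.637


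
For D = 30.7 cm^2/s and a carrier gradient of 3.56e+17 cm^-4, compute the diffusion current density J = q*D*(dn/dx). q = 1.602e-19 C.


Step 1: J = q * D * (dn/dx)
Step 2: J = 1.602e-19 * 30.7 * 3.56e+17
Step 3: J = 1.75e+00 A/cm^2

1.75e+00


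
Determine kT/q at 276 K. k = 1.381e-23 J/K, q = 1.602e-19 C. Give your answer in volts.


Step 1: kT = 1.381e-23 * 276 = 3.81156e-21 J
Step 2: Vt = kT/q = 3.81156e-21 / 1.602e-19
Step 3: Vt = 0.02379 V

0.02379


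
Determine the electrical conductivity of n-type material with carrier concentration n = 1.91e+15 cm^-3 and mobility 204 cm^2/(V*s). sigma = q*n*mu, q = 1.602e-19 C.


Step 1: sigma = q * n * mu
Step 2: sigma = 1.602e-19 * 1.91e+15 * 204
Step 3: sigma = 6.242e-02 S/cm

6.242e-02


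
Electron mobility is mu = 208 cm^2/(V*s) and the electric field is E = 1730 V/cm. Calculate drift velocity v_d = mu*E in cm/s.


Step 1: v_d = mu * E
Step 2: v_d = 208 * 1730 = 359840
Step 3: v_d = 3.60e+05 cm/s

3.60e+05


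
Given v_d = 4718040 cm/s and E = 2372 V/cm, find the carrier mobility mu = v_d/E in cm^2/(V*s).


Step 1: mu = v_d / E
Step 2: mu = 4718040 / 2372
Step 3: mu = 1989.06 cm^2/(V*s)

1989.06


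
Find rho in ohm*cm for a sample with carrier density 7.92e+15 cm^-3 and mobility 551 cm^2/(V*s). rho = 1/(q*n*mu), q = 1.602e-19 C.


Step 1: sigma = q * n * mu = 1.602e-19 * 7.92e+15 * 551 = 6.99100e-01 S/cm
Step 2: rho = 1 / sigma = 1 / 6.99100e-01 = 1.43 ohm*cm

1.43


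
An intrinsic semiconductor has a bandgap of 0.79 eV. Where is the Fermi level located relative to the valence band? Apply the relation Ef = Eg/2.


Step 1: For an intrinsic semiconductor, the Fermi level sits at midgap.
Step 2: Ef = Eg / 2 = 0.79 / 2 = 0.395 eV

0.395


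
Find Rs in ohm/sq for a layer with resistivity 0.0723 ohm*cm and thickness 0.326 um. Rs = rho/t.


Step 1: Convert thickness to cm: t = 0.326 um = 3.2600e-05 cm
Step 2: Rs = rho / t = 0.0723 / 3.2600e-05
Step 3: Rs = 2217.8 ohm/sq

2217.8


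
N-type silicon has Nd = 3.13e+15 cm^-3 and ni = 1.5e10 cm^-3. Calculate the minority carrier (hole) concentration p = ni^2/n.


Step 1: Since Nd >> ni, n ≈ Nd = 3.13e+15 cm^-3
Step 2: p = ni^2 / n = (1.5e10)^2 / 3.13e+15
Step 3: p = 2.25e20 / 3.13e+15 = 7.19e+04 cm^-3

7.19e+04


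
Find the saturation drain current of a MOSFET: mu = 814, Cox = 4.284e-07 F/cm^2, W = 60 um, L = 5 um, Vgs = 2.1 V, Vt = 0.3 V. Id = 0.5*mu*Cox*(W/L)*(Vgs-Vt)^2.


Step 1: Overdrive voltage Vov = Vgs - Vt = 2.1 - 0.3 = 1.8 V
Step 2: W/L = 60/5 = 12
Step 3: Id = 0.5 * 814 * 4.284e-07 * 12 * 1.8^2
Step 4: Id = 6.78e-03 A

6.78e-03


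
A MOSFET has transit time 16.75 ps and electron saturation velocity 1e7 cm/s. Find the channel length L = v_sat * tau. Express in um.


Step 1: tau in seconds = 16.75 ps * 1e-12 = 1.6750e-11 s
Step 2: L = v_sat * tau = 1e7 * 1.6750e-11 = 1.6750e-04 cm
Step 3: L in um = 1.6750e-04 * 1e4 = 1.675 um

1.675


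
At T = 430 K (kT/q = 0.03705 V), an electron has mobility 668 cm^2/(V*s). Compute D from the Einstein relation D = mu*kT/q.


Step 1: D = mu * (kT/q)
Step 2: D = 668 * 0.03705
Step 3: D = 24.75 cm^2/s

24.75


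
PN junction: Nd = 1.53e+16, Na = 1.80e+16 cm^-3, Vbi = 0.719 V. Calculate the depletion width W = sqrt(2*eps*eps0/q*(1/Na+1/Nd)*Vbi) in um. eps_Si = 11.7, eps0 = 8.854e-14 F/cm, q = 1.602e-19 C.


Step 1: 1/Na + 1/Nd = 1/1.80e+16 + 1/1.53e+16 = 1.20915e-16
Step 2: 2*eps*eps0/q = 2*11.7*8.854e-14/1.602e-19 = 1.293281e+07
Step 3: W^2 = 1.293281e+07 * 1.20915e-16 * 0.719 = 1.12435e-09
Step 4: W = sqrt(1.12435e-09) = 3.353e-05 cm = 0.3353 um

0.3353


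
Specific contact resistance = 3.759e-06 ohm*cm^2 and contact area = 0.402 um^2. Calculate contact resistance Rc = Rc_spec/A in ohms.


Step 1: Convert area to cm^2: 0.402 um^2 = 4.0200e-09 cm^2
Step 2: Rc = Rc_spec / A = 3.759e-06 / 4.0200e-09
Step 3: Rc = 9.35e+02 ohms

9.35e+02


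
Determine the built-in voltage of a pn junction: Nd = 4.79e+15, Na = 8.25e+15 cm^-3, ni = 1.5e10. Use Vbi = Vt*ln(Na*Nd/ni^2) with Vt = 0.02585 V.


Step 1: Compute Na*Nd/ni^2 = 8.25e+15 * 4.79e+15 / (1.5e10)^2 = 1.7563e+11
Step 2: ln(1.7563e+11) = 25.8916
Step 3: Vbi = 0.02585 * 25.8916 = 0.669 V

0.669


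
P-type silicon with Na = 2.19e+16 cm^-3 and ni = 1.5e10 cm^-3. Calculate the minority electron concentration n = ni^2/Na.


Step 1: Majority hole concentration p ≈ Na = 2.19e+16 cm^-3
Step 2: n = ni^2 / Na = (1.5e10)^2 / 2.19e+16
Step 3: n = 1.03e+04 cm^-3

1.03e+04


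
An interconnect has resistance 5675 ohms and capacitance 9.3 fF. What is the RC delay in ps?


Step 1: tau = R * C
Step 2: tau = 5675 * 9.3 fF = 5675 * 9.3e-15 F
Step 3: tau = 5.27775e-11 s = 52.7775 ps

52.7775


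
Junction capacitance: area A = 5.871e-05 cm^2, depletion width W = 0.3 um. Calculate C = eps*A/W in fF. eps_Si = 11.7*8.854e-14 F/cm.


Step 1: eps_Si = 11.7 * 8.854e-14 = 1.035918e-12 F/cm
Step 2: W in cm = 0.3 * 1e-4 = 3.00e-05 cm
Step 3: C = 1.035918e-12 * 5.871e-05 / 3.00e-05 = 2.027292e-12 F
Step 4: C = 2027.29 fF

2027.29


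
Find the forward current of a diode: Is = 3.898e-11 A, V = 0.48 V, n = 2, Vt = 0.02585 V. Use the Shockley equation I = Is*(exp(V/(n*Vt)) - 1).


Step 1: V/(n*Vt) = 0.48/(2*0.02585) = 9.2843
Step 2: exp(9.2843) = 1.0768e+04
Step 3: I = 3.898e-11 * (1.0768e+04 - 1) = 4.20e-07 A

4.20e-07


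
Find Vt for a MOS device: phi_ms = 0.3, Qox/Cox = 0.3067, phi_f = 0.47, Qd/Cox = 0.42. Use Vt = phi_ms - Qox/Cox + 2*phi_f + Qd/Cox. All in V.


Step 1: Vt = phi_ms - Qox/Cox + 2*phi_f + Qd/Cox
Step 2: Vt = 0.3 - 0.3067 + 2*0.47 + 0.42
Step 3: Vt = 0.3 - 0.3067 + 0.94 + 0.42
Step 4: Vt = 1.3533 V

1.3533


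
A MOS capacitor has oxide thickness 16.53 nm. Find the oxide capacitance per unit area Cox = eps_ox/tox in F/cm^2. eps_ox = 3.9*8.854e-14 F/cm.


Step 1: eps_ox = 3.9 * 8.854e-14 = 3.45306e-13 F/cm
Step 2: tox in cm = 16.53 nm * 1e-7 = 1.6530e-06 cm
Step 3: Cox = 3.45306e-13 / 1.6530e-06 = 2.09e-07 F/cm^2

2.09e-07


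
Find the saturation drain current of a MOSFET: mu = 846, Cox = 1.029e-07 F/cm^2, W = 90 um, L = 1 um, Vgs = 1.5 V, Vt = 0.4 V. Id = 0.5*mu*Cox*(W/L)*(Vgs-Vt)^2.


Step 1: Overdrive voltage Vov = Vgs - Vt = 1.5 - 0.4 = 1.1 V
Step 2: W/L = 90/1 = 90
Step 3: Id = 0.5 * 846 * 1.029e-07 * 90 * 1.1^2
Step 4: Id = 4.74e-03 A

4.74e-03


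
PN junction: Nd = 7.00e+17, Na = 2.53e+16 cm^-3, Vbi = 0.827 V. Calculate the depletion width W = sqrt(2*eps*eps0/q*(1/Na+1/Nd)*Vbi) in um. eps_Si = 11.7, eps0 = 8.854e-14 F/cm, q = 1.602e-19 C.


Step 1: 1/Na + 1/Nd = 1/2.53e+16 + 1/7.00e+17 = 4.09543e-17
Step 2: 2*eps*eps0/q = 2*11.7*8.854e-14/1.602e-19 = 1.293281e+07
Step 3: W^2 = 1.293281e+07 * 4.09543e-17 * 0.827 = 4.38024e-10
Step 4: W = sqrt(4.38024e-10) = 2.093e-05 cm = 0.2093 um

0.2093


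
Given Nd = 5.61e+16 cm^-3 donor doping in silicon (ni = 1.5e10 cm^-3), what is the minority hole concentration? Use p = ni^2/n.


Step 1: Since Nd >> ni, n ≈ Nd = 5.61e+16 cm^-3
Step 2: p = ni^2 / n = (1.5e10)^2 / 5.61e+16
Step 3: p = 2.25e20 / 5.61e+16 = 4.01e+03 cm^-3

4.01e+03


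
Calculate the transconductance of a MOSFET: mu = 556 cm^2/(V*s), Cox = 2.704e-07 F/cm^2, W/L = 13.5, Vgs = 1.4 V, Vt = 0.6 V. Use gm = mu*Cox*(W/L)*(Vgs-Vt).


Step 1: Vov = Vgs - Vt = 1.4 - 0.6 = 0.8 V
Step 2: gm = mu * Cox * (W/L) * Vov
Step 3: gm = 556 * 2.704e-07 * 13.5 * 0.8 = 1.62e-03 S

1.62e-03


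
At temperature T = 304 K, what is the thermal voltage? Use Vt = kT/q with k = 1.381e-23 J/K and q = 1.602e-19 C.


Step 1: kT = 1.381e-23 * 304 = 4.19824e-21 J
Step 2: Vt = kT/q = 4.19824e-21 / 1.602e-19
Step 3: Vt = 0.02621 V

0.02621


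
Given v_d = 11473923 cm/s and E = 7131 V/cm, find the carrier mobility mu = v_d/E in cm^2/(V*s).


Step 1: mu = v_d / E
Step 2: mu = 11473923 / 7131
Step 3: mu = 1609.02 cm^2/(V*s)

1609.02


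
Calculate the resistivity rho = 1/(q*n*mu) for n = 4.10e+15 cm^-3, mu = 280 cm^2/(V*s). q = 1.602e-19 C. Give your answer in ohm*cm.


Step 1: sigma = q * n * mu = 1.602e-19 * 4.10e+15 * 280 = 1.83910e-01 S/cm
Step 2: rho = 1 / sigma = 1 / 1.83910e-01 = 5.437 ohm*cm

5.437


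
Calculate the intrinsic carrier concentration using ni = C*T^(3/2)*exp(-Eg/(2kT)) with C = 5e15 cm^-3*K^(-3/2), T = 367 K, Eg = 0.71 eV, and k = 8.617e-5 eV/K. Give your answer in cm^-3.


Step 1: Compute kT = 8.617e-5 * 367 = 0.03162439 eV
Step 2: Exponent = -Eg/(2kT) = -0.71/(2*0.03162439) = -11.22551
Step 3: T^(3/2) = 367^1.5 = 7030.71
Step 4: ni = 5e15 * 7030.71 * exp(-11.22551) = 4.69e+14 cm^-3

4.69e+14


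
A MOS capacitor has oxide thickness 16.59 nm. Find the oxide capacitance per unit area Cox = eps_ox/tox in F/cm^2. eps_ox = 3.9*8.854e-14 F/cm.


Step 1: eps_ox = 3.9 * 8.854e-14 = 3.45306e-13 F/cm
Step 2: tox in cm = 16.59 nm * 1e-7 = 1.6590e-06 cm
Step 3: Cox = 3.45306e-13 / 1.6590e-06 = 2.08e-07 F/cm^2

2.08e-07


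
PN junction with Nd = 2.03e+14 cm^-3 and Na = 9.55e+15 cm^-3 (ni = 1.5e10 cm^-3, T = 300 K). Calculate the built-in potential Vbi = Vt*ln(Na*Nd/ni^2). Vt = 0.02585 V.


Step 1: Compute Na*Nd/ni^2 = 9.55e+15 * 2.03e+14 / (1.5e10)^2 = 8.6162e+09
Step 2: ln(8.6162e+09) = 22.8769
Step 3: Vbi = 0.02585 * 22.8769 = 0.591 V

0.591


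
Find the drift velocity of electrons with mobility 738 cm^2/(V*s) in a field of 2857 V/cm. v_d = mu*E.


Step 1: v_d = mu * E
Step 2: v_d = 738 * 2857 = 2108466
Step 3: v_d = 2.11e+06 cm/s

2.11e+06


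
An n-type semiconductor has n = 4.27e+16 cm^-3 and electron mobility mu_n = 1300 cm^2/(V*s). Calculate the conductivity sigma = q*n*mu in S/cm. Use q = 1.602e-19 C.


Step 1: sigma = q * n * mu
Step 2: sigma = 1.602e-19 * 4.27e+16 * 1300
Step 3: sigma = 8.893e+00 S/cm

8.893e+00


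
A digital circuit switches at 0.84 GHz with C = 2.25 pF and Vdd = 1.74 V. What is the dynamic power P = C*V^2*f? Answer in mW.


Step 1: V^2 = 1.74^2 = 3.0276 V^2
Step 2: P = C*V^2*f = 2.25e-12 F * 3.0276 * 0.84e9 Hz
Step 3: P = 5.722164e-03 W
Step 4: P = 5.722 mW

5.722


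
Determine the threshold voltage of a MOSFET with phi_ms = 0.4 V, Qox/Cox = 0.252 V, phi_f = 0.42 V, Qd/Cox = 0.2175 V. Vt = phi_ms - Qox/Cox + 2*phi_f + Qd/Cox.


Step 1: Vt = phi_ms - Qox/Cox + 2*phi_f + Qd/Cox
Step 2: Vt = 0.4 - 0.252 + 2*0.42 + 0.2175
Step 3: Vt = 0.4 - 0.252 + 0.84 + 0.2175
Step 4: Vt = 1.2055 V

1.2055


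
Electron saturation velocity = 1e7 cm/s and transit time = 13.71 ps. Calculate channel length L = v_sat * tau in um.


Step 1: tau in seconds = 13.71 ps * 1e-12 = 1.3710e-11 s
Step 2: L = v_sat * tau = 1e7 * 1.3710e-11 = 1.3710e-04 cm
Step 3: L in um = 1.3710e-04 * 1e4 = 1.371 um

1.371


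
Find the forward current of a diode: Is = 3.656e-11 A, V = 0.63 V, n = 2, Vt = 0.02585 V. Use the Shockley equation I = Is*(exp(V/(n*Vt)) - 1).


Step 1: V/(n*Vt) = 0.63/(2*0.02585) = 12.1857
Step 2: exp(12.1857) = 1.9597e+05
Step 3: I = 3.656e-11 * (1.9597e+05 - 1) = 7.16e-06 A

7.16e-06


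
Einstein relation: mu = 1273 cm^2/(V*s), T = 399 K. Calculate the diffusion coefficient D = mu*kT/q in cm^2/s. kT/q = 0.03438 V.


Step 1: D = mu * (kT/q)
Step 2: D = 1273 * 0.03438
Step 3: D = 43.77 cm^2/s

43.77


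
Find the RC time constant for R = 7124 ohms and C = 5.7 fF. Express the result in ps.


Step 1: tau = R * C
Step 2: tau = 7124 * 5.7 fF = 7124 * 5.7e-15 F
Step 3: tau = 4.06068e-11 s = 40.6068 ps

40.6068


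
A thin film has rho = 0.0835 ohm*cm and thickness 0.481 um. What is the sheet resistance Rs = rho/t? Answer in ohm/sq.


Step 1: Convert thickness to cm: t = 0.481 um = 4.8100e-05 cm
Step 2: Rs = rho / t = 0.0835 / 4.8100e-05
Step 3: Rs = 1736.0 ohm/sq

1736.0


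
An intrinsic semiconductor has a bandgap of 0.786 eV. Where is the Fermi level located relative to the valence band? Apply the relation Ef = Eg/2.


Step 1: For an intrinsic semiconductor, the Fermi level sits at midgap.
Step 2: Ef = Eg / 2 = 0.786 / 2 = 0.393 eV

0.393


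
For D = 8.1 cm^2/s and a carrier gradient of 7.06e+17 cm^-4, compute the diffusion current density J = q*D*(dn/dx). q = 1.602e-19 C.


Step 1: J = q * D * (dn/dx)
Step 2: J = 1.602e-19 * 8.1 * 7.06e+17
Step 3: J = 9.16e-01 A/cm^2

9.16e-01


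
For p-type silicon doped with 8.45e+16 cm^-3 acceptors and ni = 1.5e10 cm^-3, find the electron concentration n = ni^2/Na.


Step 1: Majority hole concentration p ≈ Na = 8.45e+16 cm^-3
Step 2: n = ni^2 / Na = (1.5e10)^2 / 8.45e+16
Step 3: n = 2.66e+03 cm^-3

2.66e+03


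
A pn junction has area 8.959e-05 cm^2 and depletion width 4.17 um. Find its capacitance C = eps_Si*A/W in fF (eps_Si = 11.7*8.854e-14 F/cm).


Step 1: eps_Si = 11.7 * 8.854e-14 = 1.035918e-12 F/cm
Step 2: W in cm = 4.17 * 1e-4 = 4.17e-04 cm
Step 3: C = 1.035918e-12 * 8.959e-05 / 4.17e-04 = 2.225609e-13 F
Step 4: C = 222.56 fF

222.56


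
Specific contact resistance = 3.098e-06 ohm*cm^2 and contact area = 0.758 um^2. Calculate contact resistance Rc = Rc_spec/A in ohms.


Step 1: Convert area to cm^2: 0.758 um^2 = 7.5800e-09 cm^2
Step 2: Rc = Rc_spec / A = 3.098e-06 / 7.5800e-09
Step 3: Rc = 4.09e+02 ohms

4.09e+02


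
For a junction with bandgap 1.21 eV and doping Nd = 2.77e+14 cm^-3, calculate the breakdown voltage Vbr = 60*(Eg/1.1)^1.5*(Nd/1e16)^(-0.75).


Step 1: Eg/1.1 = 1.21/1.1 = 1.100000
Step 2: (Eg/1.1)^1.5 = 1.100000^1.5 = 1.153690
Step 3: (Nd/1e16)^(-0.75) = (0.0277)^(-0.75) = 14.727878
Step 4: Vbr = 60 * 1.153690 * 14.727878 = 1019.5 V

1019.5


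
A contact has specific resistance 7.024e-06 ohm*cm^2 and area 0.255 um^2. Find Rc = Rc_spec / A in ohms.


Step 1: Convert area to cm^2: 0.255 um^2 = 2.5500e-09 cm^2
Step 2: Rc = Rc_spec / A = 7.024e-06 / 2.5500e-09
Step 3: Rc = 2.75e+03 ohms

2.75e+03


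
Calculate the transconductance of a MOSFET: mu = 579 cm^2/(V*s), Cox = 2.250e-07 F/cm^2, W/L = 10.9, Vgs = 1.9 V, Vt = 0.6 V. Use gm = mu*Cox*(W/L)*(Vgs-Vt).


Step 1: Vov = Vgs - Vt = 1.9 - 0.6 = 1.3 V
Step 2: gm = mu * Cox * (W/L) * Vov
Step 3: gm = 579 * 2.250e-07 * 10.9 * 1.3 = 1.85e-03 S

1.85e-03


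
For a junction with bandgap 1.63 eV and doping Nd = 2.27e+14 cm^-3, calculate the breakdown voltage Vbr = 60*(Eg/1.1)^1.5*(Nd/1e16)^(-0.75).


Step 1: Eg/1.1 = 1.63/1.1 = 1.481818
Step 2: (Eg/1.1)^1.5 = 1.481818^1.5 = 1.803816
Step 3: (Nd/1e16)^(-0.75) = (0.0227)^(-0.75) = 17.099390
Step 4: Vbr = 60 * 1.803816 * 17.099390 = 1850.6 V

1850.6


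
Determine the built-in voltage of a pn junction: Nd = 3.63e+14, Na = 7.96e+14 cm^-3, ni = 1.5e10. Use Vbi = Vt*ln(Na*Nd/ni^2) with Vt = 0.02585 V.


Step 1: Compute Na*Nd/ni^2 = 7.96e+14 * 3.63e+14 / (1.5e10)^2 = 1.2842e+09
Step 2: ln(1.2842e+09) = 20.9734
Step 3: Vbi = 0.02585 * 20.9734 = 0.542 V

0.542


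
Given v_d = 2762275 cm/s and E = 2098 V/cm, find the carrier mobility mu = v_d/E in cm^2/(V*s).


Step 1: mu = v_d / E
Step 2: mu = 2762275 / 2098
Step 3: mu = 1316.62 cm^2/(V*s)

1316.62


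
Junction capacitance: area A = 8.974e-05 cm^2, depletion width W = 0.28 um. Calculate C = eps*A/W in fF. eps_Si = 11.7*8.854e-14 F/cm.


Step 1: eps_Si = 11.7 * 8.854e-14 = 1.035918e-12 F/cm
Step 2: W in cm = 0.28 * 1e-4 = 2.80e-05 cm
Step 3: C = 1.035918e-12 * 8.974e-05 / 2.80e-05 = 3.320117e-12 F
Step 4: C = 3320.12 fF

3320.12


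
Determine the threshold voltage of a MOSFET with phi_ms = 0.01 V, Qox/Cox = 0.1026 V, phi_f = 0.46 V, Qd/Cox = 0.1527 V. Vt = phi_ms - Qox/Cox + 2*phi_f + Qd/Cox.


Step 1: Vt = phi_ms - Qox/Cox + 2*phi_f + Qd/Cox
Step 2: Vt = 0.01 - 0.1026 + 2*0.46 + 0.1527
Step 3: Vt = 0.01 - 0.1026 + 0.92 + 0.1527
Step 4: Vt = 0.9801 V

0.9801


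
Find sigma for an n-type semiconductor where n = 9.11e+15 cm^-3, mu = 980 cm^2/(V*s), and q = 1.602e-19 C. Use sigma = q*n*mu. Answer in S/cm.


Step 1: sigma = q * n * mu
Step 2: sigma = 1.602e-19 * 9.11e+15 * 980
Step 3: sigma = 1.430e+00 S/cm

1.430e+00


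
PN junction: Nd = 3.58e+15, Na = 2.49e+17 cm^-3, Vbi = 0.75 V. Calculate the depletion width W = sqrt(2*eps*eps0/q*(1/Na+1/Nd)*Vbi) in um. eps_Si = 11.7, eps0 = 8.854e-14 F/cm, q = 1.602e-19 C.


Step 1: 1/Na + 1/Nd = 1/2.49e+17 + 1/3.58e+15 = 2.83346e-16
Step 2: 2*eps*eps0/q = 2*11.7*8.854e-14/1.602e-19 = 1.293281e+07
Step 3: W^2 = 1.293281e+07 * 2.83346e-16 * 0.75 = 2.74834e-09
Step 4: W = sqrt(2.74834e-09) = 5.242e-05 cm = 0.5242 um

0.5242


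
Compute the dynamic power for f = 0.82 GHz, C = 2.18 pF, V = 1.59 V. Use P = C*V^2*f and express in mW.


Step 1: V^2 = 1.59^2 = 2.5281 V^2
Step 2: P = C*V^2*f = 2.18e-12 F * 2.5281 * 0.82e9 Hz
Step 3: P = 4.51923156e-03 W
Step 4: P = 4.519 mW

4.519


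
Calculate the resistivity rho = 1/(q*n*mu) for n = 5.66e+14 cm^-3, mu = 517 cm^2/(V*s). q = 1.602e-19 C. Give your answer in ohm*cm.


Step 1: sigma = q * n * mu = 1.602e-19 * 5.66e+14 * 517 = 4.68780e-02 S/cm
Step 2: rho = 1 / sigma = 1 / 4.68780e-02 = 21.33 ohm*cm

21.33


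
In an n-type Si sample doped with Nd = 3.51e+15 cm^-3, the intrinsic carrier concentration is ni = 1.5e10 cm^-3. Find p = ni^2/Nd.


Step 1: Since Nd >> ni, n ≈ Nd = 3.51e+15 cm^-3
Step 2: p = ni^2 / n = (1.5e10)^2 / 3.51e+15
Step 3: p = 2.25e20 / 3.51e+15 = 6.41e+04 cm^-3

6.41e+04


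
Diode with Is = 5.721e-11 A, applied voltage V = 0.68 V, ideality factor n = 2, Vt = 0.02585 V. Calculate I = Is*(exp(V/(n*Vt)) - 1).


Step 1: V/(n*Vt) = 0.68/(2*0.02585) = 13.1528
Step 2: exp(13.1528) = 5.1545e+05
Step 3: I = 5.721e-11 * (5.1545e+05 - 1) = 2.95e-05 A

2.95e-05


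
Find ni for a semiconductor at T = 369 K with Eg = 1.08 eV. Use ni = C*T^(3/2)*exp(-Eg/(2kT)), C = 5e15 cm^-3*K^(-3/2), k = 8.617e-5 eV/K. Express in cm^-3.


Step 1: Compute kT = 8.617e-5 * 369 = 0.03179673 eV
Step 2: Exponent = -Eg/(2kT) = -1.08/(2*0.03179673) = -16.98288
Step 3: T^(3/2) = 369^1.5 = 7088.26
Step 4: ni = 5e15 * 7088.26 * exp(-16.98288) = 1.49e+12 cm^-3

1.49e+12


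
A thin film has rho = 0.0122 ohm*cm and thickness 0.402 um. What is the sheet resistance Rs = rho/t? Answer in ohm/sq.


Step 1: Convert thickness to cm: t = 0.402 um = 4.0200e-05 cm
Step 2: Rs = rho / t = 0.0122 / 4.0200e-05
Step 3: Rs = 303.5 ohm/sq

303.5


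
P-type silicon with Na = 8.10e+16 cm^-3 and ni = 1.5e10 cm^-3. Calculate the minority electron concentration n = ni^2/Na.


Step 1: Majority hole concentration p ≈ Na = 8.10e+16 cm^-3
Step 2: n = ni^2 / Na = (1.5e10)^2 / 8.10e+16
Step 3: n = 2.78e+03 cm^-3

2.78e+03


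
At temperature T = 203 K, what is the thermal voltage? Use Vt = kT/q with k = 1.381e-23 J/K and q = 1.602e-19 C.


Step 1: kT = 1.381e-23 * 203 = 2.80343e-21 J
Step 2: Vt = kT/q = 2.80343e-21 / 1.602e-19
Step 3: Vt = 0.0175 V

0.0175


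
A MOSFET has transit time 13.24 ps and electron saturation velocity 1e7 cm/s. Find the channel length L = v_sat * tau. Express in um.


Step 1: tau in seconds = 13.24 ps * 1e-12 = 1.3240e-11 s
Step 2: L = v_sat * tau = 1e7 * 1.3240e-11 = 1.3240e-04 cm
Step 3: L in um = 1.3240e-04 * 1e4 = 1.324 um

1.324


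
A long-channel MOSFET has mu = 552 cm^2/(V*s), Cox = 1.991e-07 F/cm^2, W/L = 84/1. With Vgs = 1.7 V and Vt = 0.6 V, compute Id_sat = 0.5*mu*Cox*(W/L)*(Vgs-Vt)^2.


Step 1: Overdrive voltage Vov = Vgs - Vt = 1.7 - 0.6 = 1.1 V
Step 2: W/L = 84/1 = 84
Step 3: Id = 0.5 * 552 * 1.991e-07 * 84 * 1.1^2
Step 4: Id = 5.59e-03 A

5.59e-03


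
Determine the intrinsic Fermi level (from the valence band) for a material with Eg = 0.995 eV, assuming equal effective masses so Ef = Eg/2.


Step 1: For an intrinsic semiconductor, the Fermi level sits at midgap.
Step 2: Ef = Eg / 2 = 0.995 / 2 = 0.4975 eV

0.4975


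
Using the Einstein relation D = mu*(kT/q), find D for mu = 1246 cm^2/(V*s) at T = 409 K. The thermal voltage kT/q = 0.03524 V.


Step 1: D = mu * (kT/q)
Step 2: D = 1246 * 0.03524
Step 3: D = 43.91 cm^2/s

43.91


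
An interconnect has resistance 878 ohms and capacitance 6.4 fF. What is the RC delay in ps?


Step 1: tau = R * C
Step 2: tau = 878 * 6.4 fF = 878 * 6.4e-15 F
Step 3: tau = 5.6192e-12 s = 5.6192 ps

5.6192


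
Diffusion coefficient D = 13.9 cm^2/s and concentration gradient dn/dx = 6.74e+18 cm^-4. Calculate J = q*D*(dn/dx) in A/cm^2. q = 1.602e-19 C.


Step 1: J = q * D * (dn/dx)
Step 2: J = 1.602e-19 * 13.9 * 6.74e+18
Step 3: J = 1.50e+01 A/cm^2

1.50e+01


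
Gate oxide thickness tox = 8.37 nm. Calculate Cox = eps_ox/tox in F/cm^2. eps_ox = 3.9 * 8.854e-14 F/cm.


Step 1: eps_ox = 3.9 * 8.854e-14 = 3.45306e-13 F/cm
Step 2: tox in cm = 8.37 nm * 1e-7 = 8.3700e-07 cm
Step 3: Cox = 3.45306e-13 / 8.3700e-07 = 4.13e-07 F/cm^2

4.13e-07


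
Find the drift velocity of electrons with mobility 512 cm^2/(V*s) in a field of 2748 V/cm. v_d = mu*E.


Step 1: v_d = mu * E
Step 2: v_d = 512 * 2748 = 1406976
Step 3: v_d = 1.41e+06 cm/s

1.41e+06


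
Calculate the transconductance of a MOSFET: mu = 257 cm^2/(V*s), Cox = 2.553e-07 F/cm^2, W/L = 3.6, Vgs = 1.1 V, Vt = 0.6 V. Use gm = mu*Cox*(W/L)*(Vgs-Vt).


Step 1: Vov = Vgs - Vt = 1.1 - 0.6 = 0.5 V
Step 2: gm = mu * Cox * (W/L) * Vov
Step 3: gm = 257 * 2.553e-07 * 3.6 * 0.5 = 1.18e-04 S

1.18e-04


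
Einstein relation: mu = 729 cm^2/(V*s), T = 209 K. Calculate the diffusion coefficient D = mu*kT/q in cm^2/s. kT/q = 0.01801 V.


Step 1: D = mu * (kT/q)
Step 2: D = 729 * 0.01801
Step 3: D = 13.13 cm^2/s

13.13


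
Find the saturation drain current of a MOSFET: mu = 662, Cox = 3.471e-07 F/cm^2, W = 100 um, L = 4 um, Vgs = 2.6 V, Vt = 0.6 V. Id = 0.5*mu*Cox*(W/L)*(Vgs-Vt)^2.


Step 1: Overdrive voltage Vov = Vgs - Vt = 2.6 - 0.6 = 2.0 V
Step 2: W/L = 100/4 = 25
Step 3: Id = 0.5 * 662 * 3.471e-07 * 25 * 2.0^2
Step 4: Id = 1.15e-02 A

1.15e-02


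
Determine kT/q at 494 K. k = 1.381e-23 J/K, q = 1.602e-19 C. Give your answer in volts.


Step 1: kT = 1.381e-23 * 494 = 6.82214e-21 J
Step 2: Vt = kT/q = 6.82214e-21 / 1.602e-19
Step 3: Vt = 0.04259 V

0.04259


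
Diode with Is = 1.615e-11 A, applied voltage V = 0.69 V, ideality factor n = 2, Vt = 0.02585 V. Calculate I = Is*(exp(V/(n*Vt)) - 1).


Step 1: V/(n*Vt) = 0.69/(2*0.02585) = 13.3462
Step 2: exp(13.3462) = 6.2543e+05
Step 3: I = 1.615e-11 * (6.2543e+05 - 1) = 1.01e-05 A

1.01e-05


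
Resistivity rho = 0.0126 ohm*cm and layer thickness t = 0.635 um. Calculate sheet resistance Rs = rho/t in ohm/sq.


Step 1: Convert thickness to cm: t = 0.635 um = 6.3500e-05 cm
Step 2: Rs = rho / t = 0.0126 / 6.3500e-05
Step 3: Rs = 198.4 ohm/sq

198.4


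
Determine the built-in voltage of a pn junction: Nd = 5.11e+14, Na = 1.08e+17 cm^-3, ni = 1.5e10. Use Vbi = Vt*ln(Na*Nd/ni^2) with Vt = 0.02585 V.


Step 1: Compute Na*Nd/ni^2 = 1.08e+17 * 5.11e+14 / (1.5e10)^2 = 2.4528e+11
Step 2: ln(2.4528e+11) = 26.2257
Step 3: Vbi = 0.02585 * 26.2257 = 0.678 V

0.678


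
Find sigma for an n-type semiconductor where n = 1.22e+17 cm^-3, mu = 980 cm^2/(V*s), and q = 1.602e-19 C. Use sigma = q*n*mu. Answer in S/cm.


Step 1: sigma = q * n * mu
Step 2: sigma = 1.602e-19 * 1.22e+17 * 980
Step 3: sigma = 1.915e+01 S/cm

1.915e+01


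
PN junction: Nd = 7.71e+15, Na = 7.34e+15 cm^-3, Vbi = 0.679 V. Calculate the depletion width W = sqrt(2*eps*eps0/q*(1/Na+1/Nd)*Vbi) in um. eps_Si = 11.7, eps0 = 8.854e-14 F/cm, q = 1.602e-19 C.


Step 1: 1/Na + 1/Nd = 1/7.34e+15 + 1/7.71e+15 = 2.65941e-16
Step 2: 2*eps*eps0/q = 2*11.7*8.854e-14/1.602e-19 = 1.293281e+07
Step 3: W^2 = 1.293281e+07 * 2.65941e-16 * 0.679 = 2.33533e-09
Step 4: W = sqrt(2.33533e-09) = 4.833e-05 cm = 0.4833 um

0.4833


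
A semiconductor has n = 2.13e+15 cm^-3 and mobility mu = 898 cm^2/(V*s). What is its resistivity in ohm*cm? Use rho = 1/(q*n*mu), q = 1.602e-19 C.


Step 1: sigma = q * n * mu = 1.602e-19 * 2.13e+15 * 898 = 3.06421e-01 S/cm
Step 2: rho = 1 / sigma = 1 / 3.06421e-01 = 3.263 ohm*cm

3.263


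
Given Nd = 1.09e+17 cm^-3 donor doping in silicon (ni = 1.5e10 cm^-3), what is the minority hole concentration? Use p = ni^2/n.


Step 1: Since Nd >> ni, n ≈ Nd = 1.09e+17 cm^-3
Step 2: p = ni^2 / n = (1.5e10)^2 / 1.09e+17
Step 3: p = 2.25e20 / 1.09e+17 = 2.06e+03 cm^-3

2.06e+03


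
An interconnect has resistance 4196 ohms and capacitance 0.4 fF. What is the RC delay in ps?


Step 1: tau = R * C
Step 2: tau = 4196 * 0.4 fF = 4196 * 4.0e-16 F
Step 3: tau = 1.6784e-12 s = 1.6784 ps

1.6784


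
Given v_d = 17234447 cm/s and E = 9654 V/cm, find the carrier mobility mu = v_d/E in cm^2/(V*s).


Step 1: mu = v_d / E
Step 2: mu = 17234447 / 9654
Step 3: mu = 1785.21 cm^2/(V*s)

1785.21


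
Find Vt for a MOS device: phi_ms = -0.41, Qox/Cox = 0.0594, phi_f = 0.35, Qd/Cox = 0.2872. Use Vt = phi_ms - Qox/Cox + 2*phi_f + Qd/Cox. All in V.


Step 1: Vt = phi_ms - Qox/Cox + 2*phi_f + Qd/Cox
Step 2: Vt = -0.41 - 0.0594 + 2*0.35 + 0.2872
Step 3: Vt = -0.41 - 0.0594 + 0.7 + 0.2872
Step 4: Vt = 0.5178 V

0.5178


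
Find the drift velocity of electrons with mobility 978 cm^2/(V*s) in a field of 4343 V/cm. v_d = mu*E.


Step 1: v_d = mu * E
Step 2: v_d = 978 * 4343 = 4247454
Step 3: v_d = 4.25e+06 cm/s

4.25e+06


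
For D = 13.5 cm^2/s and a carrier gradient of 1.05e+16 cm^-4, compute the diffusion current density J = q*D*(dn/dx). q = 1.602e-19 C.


Step 1: J = q * D * (dn/dx)
Step 2: J = 1.602e-19 * 13.5 * 1.05e+16
Step 3: J = 2.27e-02 A/cm^2

2.27e-02


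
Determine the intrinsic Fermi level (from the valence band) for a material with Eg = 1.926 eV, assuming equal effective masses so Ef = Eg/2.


Step 1: For an intrinsic semiconductor, the Fermi level sits at midgap.
Step 2: Ef = Eg / 2 = 1.926 / 2 = 0.963 eV

0.963


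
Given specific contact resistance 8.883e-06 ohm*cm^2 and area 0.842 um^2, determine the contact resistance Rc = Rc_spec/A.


Step 1: Convert area to cm^2: 0.842 um^2 = 8.4200e-09 cm^2
Step 2: Rc = Rc_spec / A = 8.883e-06 / 8.4200e-09
Step 3: Rc = 1.05e+03 ohms

1.05e+03


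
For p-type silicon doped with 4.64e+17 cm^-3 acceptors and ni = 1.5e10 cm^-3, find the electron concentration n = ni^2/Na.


Step 1: Majority hole concentration p ≈ Na = 4.64e+17 cm^-3
Step 2: n = ni^2 / Na = (1.5e10)^2 / 4.64e+17
Step 3: n = 4.85e+02 cm^-3

4.85e+02


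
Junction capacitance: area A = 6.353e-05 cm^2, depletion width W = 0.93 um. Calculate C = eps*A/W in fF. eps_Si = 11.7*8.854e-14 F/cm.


Step 1: eps_Si = 11.7 * 8.854e-14 = 1.035918e-12 F/cm
Step 2: W in cm = 0.93 * 1e-4 = 9.30e-05 cm
Step 3: C = 1.035918e-12 * 6.353e-05 / 9.30e-05 = 7.076545e-13 F
Step 4: C = 707.65 fF

707.65


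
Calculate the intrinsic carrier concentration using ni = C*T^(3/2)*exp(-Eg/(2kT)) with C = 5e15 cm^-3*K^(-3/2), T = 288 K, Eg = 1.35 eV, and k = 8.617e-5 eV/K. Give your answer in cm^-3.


Step 1: Compute kT = 8.617e-5 * 288 = 0.02481696 eV
Step 2: Exponent = -Eg/(2kT) = -1.35/(2*0.02481696) = -27.19914
Step 3: T^(3/2) = 288^1.5 = 4887.52
Step 4: ni = 5e15 * 4887.52 * exp(-27.19914) = 3.76e+07 cm^-3

3.76e+07


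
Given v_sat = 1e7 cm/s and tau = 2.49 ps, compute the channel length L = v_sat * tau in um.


Step 1: tau in seconds = 2.49 ps * 1e-12 = 2.4900e-12 s
Step 2: L = v_sat * tau = 1e7 * 2.4900e-12 = 2.4900e-05 cm
Step 3: L in um = 2.4900e-05 * 1e4 = 0.249 um

0.249


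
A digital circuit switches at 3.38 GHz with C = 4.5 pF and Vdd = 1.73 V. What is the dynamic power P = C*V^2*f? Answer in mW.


Step 1: V^2 = 1.73^2 = 2.9929 V^2
Step 2: P = C*V^2*f = 4.5e-12 F * 2.9929 * 3.38e9 Hz
Step 3: P = 4.5522009e-02 W
Step 4: P = 45.522 mW

45.522


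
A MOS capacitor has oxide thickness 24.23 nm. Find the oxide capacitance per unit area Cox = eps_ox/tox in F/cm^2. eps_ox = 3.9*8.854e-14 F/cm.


Step 1: eps_ox = 3.9 * 8.854e-14 = 3.45306e-13 F/cm
Step 2: tox in cm = 24.23 nm * 1e-7 = 2.4230e-06 cm
Step 3: Cox = 3.45306e-13 / 2.4230e-06 = 1.43e-07 F/cm^2

1.43e-07


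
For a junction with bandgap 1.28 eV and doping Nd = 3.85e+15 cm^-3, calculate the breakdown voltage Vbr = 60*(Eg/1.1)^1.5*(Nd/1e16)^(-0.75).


Step 1: Eg/1.1 = 1.28/1.1 = 1.163636
Step 2: (Eg/1.1)^1.5 = 1.163636^1.5 = 1.255237
Step 3: (Nd/1e16)^(-0.75) = (0.385)^(-0.75) = 2.045994
Step 4: Vbr = 60 * 1.255237 * 2.045994 = 154.1 V

154.1
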